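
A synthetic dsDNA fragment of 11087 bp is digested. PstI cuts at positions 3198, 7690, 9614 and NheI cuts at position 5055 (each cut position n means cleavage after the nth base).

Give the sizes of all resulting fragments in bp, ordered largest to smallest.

Combined cut positions (sorted): 3198, 5055, 7690, 9614.
Linear molecule, 4 cuts → 5 fragments:
  3198 − 0 = 3198 bp
  5055 − 3198 = 1857 bp
  7690 − 5055 = 2635 bp
  9614 − 7690 = 1924 bp
  11087 − 9614 = 1473 bp
Sorted largest to smallest: 3198, 2635, 1924, 1857, 1473 bp.

3198, 2635, 1924, 1857, 1473 bp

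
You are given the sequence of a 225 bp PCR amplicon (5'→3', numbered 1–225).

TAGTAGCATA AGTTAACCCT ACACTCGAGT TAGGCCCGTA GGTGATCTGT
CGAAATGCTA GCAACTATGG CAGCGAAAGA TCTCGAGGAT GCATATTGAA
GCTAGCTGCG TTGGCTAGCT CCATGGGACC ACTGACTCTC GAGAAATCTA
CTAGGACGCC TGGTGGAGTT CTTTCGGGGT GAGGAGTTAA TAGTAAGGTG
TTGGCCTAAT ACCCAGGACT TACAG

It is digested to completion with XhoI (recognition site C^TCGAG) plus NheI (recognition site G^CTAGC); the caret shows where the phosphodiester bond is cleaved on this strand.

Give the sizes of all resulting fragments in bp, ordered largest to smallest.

87, 33, 25, 24, 24, 19, 13 bp

XhoI sites (CTCGAG) start at positions 24, 82, 138.
XhoI cuts after the first base of each site, so after positions 24, 82, 138.
NheI sites (GCTAGC) start at positions 57, 101, 114.
NheI cuts after the first base of each site, so after positions 57, 101, 114.
Combined cut positions: 24, 57, 82, 101, 114, 138.
Linear molecule, 6 cuts → 7 fragments:
  1–24 → 24 bp
  25–57 → 33 bp
  58–82 → 25 bp
  83–101 → 19 bp
  102–114 → 13 bp
  115–138 → 24 bp
  139–225 → 87 bp
Sorted largest to smallest: 87, 33, 25, 24, 24, 19, 13 bp.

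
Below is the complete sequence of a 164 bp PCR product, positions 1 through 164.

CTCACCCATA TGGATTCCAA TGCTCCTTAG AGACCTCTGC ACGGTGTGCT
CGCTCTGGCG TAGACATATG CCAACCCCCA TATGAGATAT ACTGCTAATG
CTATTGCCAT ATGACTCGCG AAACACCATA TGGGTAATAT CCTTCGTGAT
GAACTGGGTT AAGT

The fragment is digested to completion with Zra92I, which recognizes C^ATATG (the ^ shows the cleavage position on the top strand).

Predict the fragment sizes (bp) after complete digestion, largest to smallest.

Zra92I sites (CATATG) start at positions 7, 65, 79, 108, 127.
Zra92I cuts after the first base of each site, so after positions 7, 65, 79, 108, 127.
Linear molecule, 5 cuts → 6 fragments:
  1–7 → 7 bp
  8–65 → 58 bp
  66–79 → 14 bp
  80–108 → 29 bp
  109–127 → 19 bp
  128–164 → 37 bp
Sorted largest to smallest: 58, 37, 29, 19, 14, 7 bp.

58, 37, 29, 19, 14, 7 bp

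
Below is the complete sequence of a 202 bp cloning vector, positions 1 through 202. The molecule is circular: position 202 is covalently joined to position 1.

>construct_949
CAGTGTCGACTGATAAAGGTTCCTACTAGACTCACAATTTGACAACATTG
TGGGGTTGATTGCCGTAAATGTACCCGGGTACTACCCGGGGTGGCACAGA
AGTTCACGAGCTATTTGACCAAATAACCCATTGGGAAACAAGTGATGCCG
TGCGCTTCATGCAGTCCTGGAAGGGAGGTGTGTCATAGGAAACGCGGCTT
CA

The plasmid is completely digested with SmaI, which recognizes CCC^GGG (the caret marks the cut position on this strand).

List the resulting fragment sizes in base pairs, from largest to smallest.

191, 11 bp

SmaI sites (CCCGGG) start at positions 74, 85.
SmaI cuts after base 3 of each site, so after positions 76, 87.
Circular molecule, 2 cuts → 2 fragments:
  77–87 → 11 bp
  88–202 then 1–76 → 115 + 76 = 191 bp
Sorted largest to smallest: 191, 11 bp.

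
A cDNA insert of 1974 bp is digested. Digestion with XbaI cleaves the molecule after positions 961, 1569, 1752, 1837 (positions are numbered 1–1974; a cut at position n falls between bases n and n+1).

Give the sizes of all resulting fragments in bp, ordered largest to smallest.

Linear molecule, 4 cuts → 5 fragments:
  961 − 0 = 961 bp
  1569 − 961 = 608 bp
  1752 − 1569 = 183 bp
  1837 − 1752 = 85 bp
  1974 − 1837 = 137 bp
Sorted largest to smallest: 961, 608, 183, 137, 85 bp.

961, 608, 183, 137, 85 bp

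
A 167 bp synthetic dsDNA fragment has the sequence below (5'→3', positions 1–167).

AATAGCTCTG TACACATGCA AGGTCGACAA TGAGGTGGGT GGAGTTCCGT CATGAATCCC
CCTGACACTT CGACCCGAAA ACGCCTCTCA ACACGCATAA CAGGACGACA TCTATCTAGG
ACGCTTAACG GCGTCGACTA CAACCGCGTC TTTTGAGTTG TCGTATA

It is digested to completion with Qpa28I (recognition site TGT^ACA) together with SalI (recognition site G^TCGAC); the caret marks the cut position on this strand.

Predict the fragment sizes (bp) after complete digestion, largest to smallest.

110, 34, 12, 11 bp

The Qpa28I site (TGTACA) starts at position 9.
Qpa28I cuts after base 3 of each site, so after position 11.
SalI sites (GTCGAC) start at positions 23, 133.
SalI cuts after the first base of each site, so after positions 23, 133.
Combined cut positions: 11, 23, 133.
Linear molecule, 3 cuts → 4 fragments:
  1–11 → 11 bp
  12–23 → 12 bp
  24–133 → 110 bp
  134–167 → 34 bp
Sorted largest to smallest: 110, 34, 12, 11 bp.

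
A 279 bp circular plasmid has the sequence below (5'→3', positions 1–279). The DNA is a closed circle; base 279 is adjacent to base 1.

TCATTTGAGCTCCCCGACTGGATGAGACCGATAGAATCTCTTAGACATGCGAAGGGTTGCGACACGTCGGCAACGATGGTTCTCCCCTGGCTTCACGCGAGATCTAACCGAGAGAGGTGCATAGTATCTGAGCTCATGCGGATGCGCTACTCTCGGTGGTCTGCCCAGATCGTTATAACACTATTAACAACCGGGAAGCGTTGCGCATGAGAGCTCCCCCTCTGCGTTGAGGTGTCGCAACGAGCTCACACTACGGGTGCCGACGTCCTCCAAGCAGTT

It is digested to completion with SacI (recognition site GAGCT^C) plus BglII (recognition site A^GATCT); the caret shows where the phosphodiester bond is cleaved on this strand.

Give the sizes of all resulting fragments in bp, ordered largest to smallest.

SacI sites (GAGCTC) start at positions 7, 130, 211, 242.
SacI cuts after base 5 of each site (before the last base), so after positions 11, 134, 215, 246.
The BglII site (AGATCT) starts at position 100.
BglII cuts after the first base of each site, so after position 100.
Combined cut positions: 11, 100, 134, 215, 246.
Circular molecule, 5 cuts → 5 fragments:
  12–100 → 89 bp
  101–134 → 34 bp
  135–215 → 81 bp
  216–246 → 31 bp
  247–279 then 1–11 → 33 + 11 = 44 bp
Sorted largest to smallest: 89, 81, 44, 34, 31 bp.

89, 81, 44, 34, 31 bp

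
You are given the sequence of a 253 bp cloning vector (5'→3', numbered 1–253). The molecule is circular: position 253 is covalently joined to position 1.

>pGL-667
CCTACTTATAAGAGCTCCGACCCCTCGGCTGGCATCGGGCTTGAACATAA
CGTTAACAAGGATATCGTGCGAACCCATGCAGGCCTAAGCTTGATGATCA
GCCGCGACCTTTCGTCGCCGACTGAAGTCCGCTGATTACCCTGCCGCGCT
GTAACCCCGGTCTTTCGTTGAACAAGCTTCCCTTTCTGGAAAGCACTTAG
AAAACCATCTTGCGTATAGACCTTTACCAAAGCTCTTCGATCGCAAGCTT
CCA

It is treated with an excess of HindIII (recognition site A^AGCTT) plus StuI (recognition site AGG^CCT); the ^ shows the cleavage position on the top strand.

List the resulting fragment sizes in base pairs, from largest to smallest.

91, 87, 71, 4 bp

HindIII sites (AAGCTT) start at positions 87, 174, 245.
HindIII cuts after the first base of each site, so after positions 87, 174, 245.
The StuI site (AGGCCT) starts at position 81.
StuI cuts after base 3 of each site, so after position 83.
Combined cut positions: 83, 87, 174, 245.
Circular molecule, 4 cuts → 4 fragments:
  84–87 → 4 bp
  88–174 → 87 bp
  175–245 → 71 bp
  246–253 then 1–83 → 8 + 83 = 91 bp
Sorted largest to smallest: 91, 87, 71, 4 bp.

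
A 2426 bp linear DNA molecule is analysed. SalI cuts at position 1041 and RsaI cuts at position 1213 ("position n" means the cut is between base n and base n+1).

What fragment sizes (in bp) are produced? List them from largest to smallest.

1213, 1041, 172 bp

Combined cut positions (sorted): 1041, 1213.
Linear molecule, 2 cuts → 3 fragments:
  1041 − 0 = 1041 bp
  1213 − 1041 = 172 bp
  2426 − 1213 = 1213 bp
Sorted largest to smallest: 1213, 1041, 172 bp.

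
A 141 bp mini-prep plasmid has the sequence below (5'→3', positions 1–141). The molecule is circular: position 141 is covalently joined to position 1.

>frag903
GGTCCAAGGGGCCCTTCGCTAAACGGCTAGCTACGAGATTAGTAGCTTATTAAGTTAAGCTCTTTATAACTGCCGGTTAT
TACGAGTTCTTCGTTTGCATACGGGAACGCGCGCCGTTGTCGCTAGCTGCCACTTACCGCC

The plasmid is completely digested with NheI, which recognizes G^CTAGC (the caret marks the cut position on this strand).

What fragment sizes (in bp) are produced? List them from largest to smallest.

NheI sites (GCTAGC) start at positions 26, 122.
NheI cuts after the first base of each site, so after positions 26, 122.
Circular molecule, 2 cuts → 2 fragments:
  27–122 → 96 bp
  123–141 then 1–26 → 19 + 26 = 45 bp
Sorted largest to smallest: 96, 45 bp.

96, 45 bp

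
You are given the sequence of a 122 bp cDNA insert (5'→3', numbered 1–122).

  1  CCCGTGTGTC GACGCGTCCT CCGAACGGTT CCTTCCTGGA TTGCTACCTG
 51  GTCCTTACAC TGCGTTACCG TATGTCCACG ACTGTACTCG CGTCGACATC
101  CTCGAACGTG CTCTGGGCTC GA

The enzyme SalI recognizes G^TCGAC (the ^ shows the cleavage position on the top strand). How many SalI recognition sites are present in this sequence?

2

GTCGAC occurs starting at positions 8, 92.
SalI cuts at 2 sites.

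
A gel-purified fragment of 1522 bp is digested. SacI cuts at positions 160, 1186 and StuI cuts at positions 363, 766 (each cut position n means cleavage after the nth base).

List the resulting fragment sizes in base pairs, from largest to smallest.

420, 403, 336, 203, 160 bp

Combined cut positions (sorted): 160, 363, 766, 1186.
Linear molecule, 4 cuts → 5 fragments:
  160 − 0 = 160 bp
  363 − 160 = 203 bp
  766 − 363 = 403 bp
  1186 − 766 = 420 bp
  1522 − 1186 = 336 bp
Sorted largest to smallest: 420, 403, 336, 203, 160 bp.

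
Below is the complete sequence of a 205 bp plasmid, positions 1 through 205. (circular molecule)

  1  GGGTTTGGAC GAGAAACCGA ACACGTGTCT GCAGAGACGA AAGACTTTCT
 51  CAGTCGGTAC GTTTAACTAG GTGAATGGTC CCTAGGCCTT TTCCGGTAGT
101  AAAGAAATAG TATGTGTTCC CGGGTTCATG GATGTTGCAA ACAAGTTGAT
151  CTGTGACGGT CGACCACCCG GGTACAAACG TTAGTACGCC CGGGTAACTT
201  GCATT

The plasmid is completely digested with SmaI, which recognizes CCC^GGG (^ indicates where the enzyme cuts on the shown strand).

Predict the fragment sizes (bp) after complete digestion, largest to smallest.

135, 48, 22 bp

SmaI sites (CCCGGG) start at positions 119, 167, 189.
SmaI cuts after base 3 of each site, so after positions 121, 169, 191.
Circular molecule, 3 cuts → 3 fragments:
  122–169 → 48 bp
  170–191 → 22 bp
  192–205 then 1–121 → 14 + 121 = 135 bp
Sorted largest to smallest: 135, 48, 22 bp.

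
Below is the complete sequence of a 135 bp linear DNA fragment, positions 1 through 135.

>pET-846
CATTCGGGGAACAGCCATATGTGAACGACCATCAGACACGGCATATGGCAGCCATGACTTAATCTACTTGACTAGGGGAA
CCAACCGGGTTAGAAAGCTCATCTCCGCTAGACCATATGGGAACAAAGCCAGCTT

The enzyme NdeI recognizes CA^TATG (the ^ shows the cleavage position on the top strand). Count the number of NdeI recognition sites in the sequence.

CATATG occurs starting at positions 16, 42, 114.
NdeI cuts at 3 sites.

3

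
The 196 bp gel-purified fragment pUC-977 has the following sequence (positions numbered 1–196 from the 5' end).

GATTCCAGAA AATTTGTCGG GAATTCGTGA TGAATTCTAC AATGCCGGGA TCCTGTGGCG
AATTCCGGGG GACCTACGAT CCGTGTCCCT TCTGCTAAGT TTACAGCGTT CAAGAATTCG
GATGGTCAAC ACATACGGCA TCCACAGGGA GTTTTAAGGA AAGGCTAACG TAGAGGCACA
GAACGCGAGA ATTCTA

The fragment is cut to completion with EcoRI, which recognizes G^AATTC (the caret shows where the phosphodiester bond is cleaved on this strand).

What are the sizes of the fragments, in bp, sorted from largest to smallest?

75, 54, 28, 21, 11, 7 bp

EcoRI sites (GAATTC) start at positions 21, 32, 60, 114, 189.
EcoRI cuts after the first base of each site, so after positions 21, 32, 60, 114, 189.
Linear molecule, 5 cuts → 6 fragments:
  1–21 → 21 bp
  22–32 → 11 bp
  33–60 → 28 bp
  61–114 → 54 bp
  115–189 → 75 bp
  190–196 → 7 bp
Sorted largest to smallest: 75, 54, 28, 21, 11, 7 bp.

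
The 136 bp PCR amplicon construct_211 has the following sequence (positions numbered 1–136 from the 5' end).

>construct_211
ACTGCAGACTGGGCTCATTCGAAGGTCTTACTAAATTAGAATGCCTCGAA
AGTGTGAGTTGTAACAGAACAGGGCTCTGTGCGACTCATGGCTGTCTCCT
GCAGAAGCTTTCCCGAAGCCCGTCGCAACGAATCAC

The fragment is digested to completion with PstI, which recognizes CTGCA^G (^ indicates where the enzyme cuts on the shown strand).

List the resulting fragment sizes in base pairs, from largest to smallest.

97, 33, 6 bp

PstI sites (CTGCAG) start at positions 2, 99.
PstI cuts after base 5 of each site (before the last base), so after positions 6, 103.
Linear molecule, 2 cuts → 3 fragments:
  1–6 → 6 bp
  7–103 → 97 bp
  104–136 → 33 bp
Sorted largest to smallest: 97, 33, 6 bp.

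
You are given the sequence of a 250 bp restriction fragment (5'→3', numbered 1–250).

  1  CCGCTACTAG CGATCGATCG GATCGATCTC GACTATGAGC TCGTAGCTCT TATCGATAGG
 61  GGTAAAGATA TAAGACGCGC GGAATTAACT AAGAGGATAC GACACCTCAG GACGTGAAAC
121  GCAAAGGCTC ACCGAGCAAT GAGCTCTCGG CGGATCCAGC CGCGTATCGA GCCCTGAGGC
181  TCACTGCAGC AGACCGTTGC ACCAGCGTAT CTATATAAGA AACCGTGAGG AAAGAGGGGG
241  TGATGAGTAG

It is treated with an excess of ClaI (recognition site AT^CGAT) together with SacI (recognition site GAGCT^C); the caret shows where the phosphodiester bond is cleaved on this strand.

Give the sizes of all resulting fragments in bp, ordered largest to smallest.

105, 92, 18, 14, 12, 9 bp

ClaI sites (ATCGAT) start at positions 13, 22, 52.
ClaI cuts after base 2 of each site, so after positions 14, 23, 53.
SacI sites (GAGCTC) start at positions 37, 141.
SacI cuts after base 5 of each site (before the last base), so after positions 41, 145.
Combined cut positions: 14, 23, 41, 53, 145.
Linear molecule, 5 cuts → 6 fragments:
  1–14 → 14 bp
  15–23 → 9 bp
  24–41 → 18 bp
  42–53 → 12 bp
  54–145 → 92 bp
  146–250 → 105 bp
Sorted largest to smallest: 105, 92, 18, 14, 12, 9 bp.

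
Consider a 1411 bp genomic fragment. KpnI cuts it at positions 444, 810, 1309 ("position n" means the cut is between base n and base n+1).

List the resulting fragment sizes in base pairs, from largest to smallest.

499, 444, 366, 102 bp

Linear molecule, 3 cuts → 4 fragments:
  444 − 0 = 444 bp
  810 − 444 = 366 bp
  1309 − 810 = 499 bp
  1411 − 1309 = 102 bp
Sorted largest to smallest: 499, 444, 366, 102 bp.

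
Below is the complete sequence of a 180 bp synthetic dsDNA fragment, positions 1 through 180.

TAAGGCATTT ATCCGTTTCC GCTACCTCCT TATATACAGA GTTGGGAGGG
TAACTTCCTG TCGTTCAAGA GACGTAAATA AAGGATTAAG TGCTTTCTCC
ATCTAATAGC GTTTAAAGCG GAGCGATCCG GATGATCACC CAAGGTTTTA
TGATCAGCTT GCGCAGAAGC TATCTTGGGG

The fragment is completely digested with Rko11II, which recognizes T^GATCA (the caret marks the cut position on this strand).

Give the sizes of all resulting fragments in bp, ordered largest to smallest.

133, 29, 18 bp

Rko11II sites (TGATCA) start at positions 133, 151.
Rko11II cuts after the first base of each site, so after positions 133, 151.
Linear molecule, 2 cuts → 3 fragments:
  1–133 → 133 bp
  134–151 → 18 bp
  152–180 → 29 bp
Sorted largest to smallest: 133, 29, 18 bp.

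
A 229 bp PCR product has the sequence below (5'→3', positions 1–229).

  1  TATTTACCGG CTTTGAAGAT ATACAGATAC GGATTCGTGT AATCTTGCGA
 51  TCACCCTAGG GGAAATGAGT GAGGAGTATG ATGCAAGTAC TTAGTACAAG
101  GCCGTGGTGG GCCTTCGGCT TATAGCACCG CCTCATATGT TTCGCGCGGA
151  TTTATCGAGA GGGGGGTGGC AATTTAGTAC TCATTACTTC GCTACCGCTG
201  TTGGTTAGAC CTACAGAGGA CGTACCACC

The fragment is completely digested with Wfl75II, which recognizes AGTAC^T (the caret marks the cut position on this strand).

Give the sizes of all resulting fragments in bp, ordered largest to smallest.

Wfl75II sites (AGTACT) start at positions 86, 176.
Wfl75II cuts after base 5 of each site (before the last base), so after positions 90, 180.
Linear molecule, 2 cuts → 3 fragments:
  1–90 → 90 bp
  91–180 → 90 bp
  181–229 → 49 bp
Sorted largest to smallest: 90, 90, 49 bp.

90, 90, 49 bp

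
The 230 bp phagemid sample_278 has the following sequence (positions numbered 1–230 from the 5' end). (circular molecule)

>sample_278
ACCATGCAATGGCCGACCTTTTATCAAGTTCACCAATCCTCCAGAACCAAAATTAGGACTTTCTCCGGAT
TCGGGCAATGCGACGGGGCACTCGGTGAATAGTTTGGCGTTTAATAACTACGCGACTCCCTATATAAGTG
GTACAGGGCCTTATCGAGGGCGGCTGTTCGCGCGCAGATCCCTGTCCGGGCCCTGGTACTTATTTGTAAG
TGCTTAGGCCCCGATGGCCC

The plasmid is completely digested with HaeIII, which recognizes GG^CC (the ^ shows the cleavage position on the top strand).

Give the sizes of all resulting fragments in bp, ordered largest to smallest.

136, 42, 28, 15, 9 bp

HaeIII sites (GGCC) start at positions 11, 147, 189, 217, 226.
HaeIII cuts after base 2 of each site, so after positions 12, 148, 190, 218, 227.
Circular molecule, 5 cuts → 5 fragments:
  13–148 → 136 bp
  149–190 → 42 bp
  191–218 → 28 bp
  219–227 → 9 bp
  228–230 then 1–12 → 3 + 12 = 15 bp
Sorted largest to smallest: 136, 42, 28, 15, 9 bp.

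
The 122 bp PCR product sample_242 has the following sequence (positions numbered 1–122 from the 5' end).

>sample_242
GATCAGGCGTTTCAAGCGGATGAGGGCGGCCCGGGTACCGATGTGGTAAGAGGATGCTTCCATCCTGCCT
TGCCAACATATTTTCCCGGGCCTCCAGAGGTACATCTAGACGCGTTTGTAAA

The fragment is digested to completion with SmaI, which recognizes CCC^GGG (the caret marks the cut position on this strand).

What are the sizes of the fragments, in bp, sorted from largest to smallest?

SmaI sites (CCCGGG) start at positions 30, 85.
SmaI cuts after base 3 of each site, so after positions 32, 87.
Linear molecule, 2 cuts → 3 fragments:
  1–32 → 32 bp
  33–87 → 55 bp
  88–122 → 35 bp
Sorted largest to smallest: 55, 35, 32 bp.

55, 35, 32 bp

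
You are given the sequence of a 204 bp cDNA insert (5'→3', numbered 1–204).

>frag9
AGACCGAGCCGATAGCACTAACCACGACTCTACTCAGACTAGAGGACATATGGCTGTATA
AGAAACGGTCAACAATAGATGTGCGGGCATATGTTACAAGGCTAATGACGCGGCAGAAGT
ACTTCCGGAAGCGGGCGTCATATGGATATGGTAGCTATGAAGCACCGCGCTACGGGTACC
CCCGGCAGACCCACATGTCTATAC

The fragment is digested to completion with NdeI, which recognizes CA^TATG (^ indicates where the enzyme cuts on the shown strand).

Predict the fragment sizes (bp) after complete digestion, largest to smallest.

NdeI sites (CATATG) start at positions 47, 88, 139.
NdeI cuts after base 2 of each site, so after positions 48, 89, 140.
Linear molecule, 3 cuts → 4 fragments:
  1–48 → 48 bp
  49–89 → 41 bp
  90–140 → 51 bp
  141–204 → 64 bp
Sorted largest to smallest: 64, 51, 48, 41 bp.

64, 51, 48, 41 bp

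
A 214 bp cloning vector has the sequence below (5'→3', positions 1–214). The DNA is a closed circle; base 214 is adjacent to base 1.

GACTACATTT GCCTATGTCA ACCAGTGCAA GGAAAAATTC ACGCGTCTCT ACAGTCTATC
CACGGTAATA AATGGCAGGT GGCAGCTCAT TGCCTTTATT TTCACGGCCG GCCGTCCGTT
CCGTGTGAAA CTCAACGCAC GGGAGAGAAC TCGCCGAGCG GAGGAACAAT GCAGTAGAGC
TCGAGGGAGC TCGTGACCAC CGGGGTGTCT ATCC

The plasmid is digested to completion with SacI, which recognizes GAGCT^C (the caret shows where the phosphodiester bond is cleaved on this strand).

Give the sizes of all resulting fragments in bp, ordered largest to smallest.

SacI sites (GAGCTC) start at positions 177, 187.
SacI cuts after base 5 of each site (before the last base), so after positions 181, 191.
Circular molecule, 2 cuts → 2 fragments:
  182–191 → 10 bp
  192–214 then 1–181 → 23 + 181 = 204 bp
Sorted largest to smallest: 204, 10 bp.

204, 10 bp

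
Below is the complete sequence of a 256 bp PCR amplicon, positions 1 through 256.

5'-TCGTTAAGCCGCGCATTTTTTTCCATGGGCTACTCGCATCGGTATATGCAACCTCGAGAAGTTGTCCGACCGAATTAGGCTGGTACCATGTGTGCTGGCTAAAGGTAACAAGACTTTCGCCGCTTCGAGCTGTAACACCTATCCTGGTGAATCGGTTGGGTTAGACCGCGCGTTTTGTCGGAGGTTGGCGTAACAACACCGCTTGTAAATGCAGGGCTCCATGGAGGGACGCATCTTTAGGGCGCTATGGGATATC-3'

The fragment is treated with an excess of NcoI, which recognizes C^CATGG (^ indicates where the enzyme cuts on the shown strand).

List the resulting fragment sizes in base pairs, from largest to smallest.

NcoI sites (CCATGG) start at positions 23, 219.
NcoI cuts after the first base of each site, so after positions 23, 219.
Linear molecule, 2 cuts → 3 fragments:
  1–23 → 23 bp
  24–219 → 196 bp
  220–256 → 37 bp
Sorted largest to smallest: 196, 37, 23 bp.

196, 37, 23 bp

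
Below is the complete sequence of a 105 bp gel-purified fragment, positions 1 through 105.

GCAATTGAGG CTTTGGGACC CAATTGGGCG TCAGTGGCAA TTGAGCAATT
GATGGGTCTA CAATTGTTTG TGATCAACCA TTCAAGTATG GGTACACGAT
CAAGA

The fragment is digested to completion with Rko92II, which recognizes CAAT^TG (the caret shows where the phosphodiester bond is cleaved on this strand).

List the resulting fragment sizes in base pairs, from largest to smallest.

Rko92II sites (CAATTG) start at positions 2, 21, 38, 46, 61.
Rko92II cuts after base 4 of each site, so after positions 5, 24, 41, 49, 64.
Linear molecule, 5 cuts → 6 fragments:
  1–5 → 5 bp
  6–24 → 19 bp
  25–41 → 17 bp
  42–49 → 8 bp
  50–64 → 15 bp
  65–105 → 41 bp
Sorted largest to smallest: 41, 19, 17, 15, 8, 5 bp.

41, 19, 17, 15, 8, 5 bp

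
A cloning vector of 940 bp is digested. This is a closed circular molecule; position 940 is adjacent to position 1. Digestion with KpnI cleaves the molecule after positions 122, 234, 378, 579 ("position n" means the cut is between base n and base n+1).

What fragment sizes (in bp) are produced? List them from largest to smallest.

483, 201, 144, 112 bp

Circular molecule, 4 cuts → 4 fragments:
  234 − 122 = 112 bp
  378 − 234 = 144 bp
  579 − 378 = 201 bp
  wrap: 940 − 579 + 122 = 483 bp
Sorted largest to smallest: 483, 201, 144, 112 bp.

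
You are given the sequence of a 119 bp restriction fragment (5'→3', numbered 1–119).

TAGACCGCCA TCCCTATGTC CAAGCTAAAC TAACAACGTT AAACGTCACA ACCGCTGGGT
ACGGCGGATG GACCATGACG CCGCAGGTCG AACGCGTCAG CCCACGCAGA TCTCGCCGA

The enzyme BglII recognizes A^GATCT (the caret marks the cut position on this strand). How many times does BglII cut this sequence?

1

AGATCT occurs starting at position 108.
BglII cuts at 1 site.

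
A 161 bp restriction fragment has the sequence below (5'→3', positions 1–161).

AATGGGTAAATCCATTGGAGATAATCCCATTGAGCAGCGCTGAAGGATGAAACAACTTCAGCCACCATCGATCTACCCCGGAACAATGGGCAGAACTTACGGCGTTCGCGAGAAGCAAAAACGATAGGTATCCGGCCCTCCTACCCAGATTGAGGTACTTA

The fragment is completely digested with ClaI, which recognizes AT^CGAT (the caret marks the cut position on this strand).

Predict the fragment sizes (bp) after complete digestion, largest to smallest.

93, 68 bp

The ClaI site (ATCGAT) starts at position 67.
ClaI cuts after base 2 of each site, so after position 68.
Linear molecule, 1 cut → 2 fragments:
  1–68 → 68 bp
  69–161 → 93 bp
Sorted largest to smallest: 93, 68 bp.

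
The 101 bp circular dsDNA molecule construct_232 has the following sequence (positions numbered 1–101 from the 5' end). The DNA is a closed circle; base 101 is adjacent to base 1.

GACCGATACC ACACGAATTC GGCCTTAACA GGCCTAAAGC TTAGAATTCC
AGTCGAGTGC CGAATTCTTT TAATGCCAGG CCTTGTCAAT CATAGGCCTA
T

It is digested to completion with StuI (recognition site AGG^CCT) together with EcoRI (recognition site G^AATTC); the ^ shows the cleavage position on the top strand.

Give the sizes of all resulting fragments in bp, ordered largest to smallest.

StuI sites (AGGCCT) start at positions 30, 78, 94.
StuI cuts after base 3 of each site, so after positions 32, 80, 96.
EcoRI sites (GAATTC) start at positions 15, 44, 62.
EcoRI cuts after the first base of each site, so after positions 15, 44, 62.
Combined cut positions: 15, 32, 44, 62, 80, 96.
Circular molecule, 6 cuts → 6 fragments:
  16–32 → 17 bp
  33–44 → 12 bp
  45–62 → 18 bp
  63–80 → 18 bp
  81–96 → 16 bp
  97–101 then 1–15 → 5 + 15 = 20 bp
Sorted largest to smallest: 20, 18, 18, 17, 16, 12 bp.

20, 18, 18, 17, 16, 12 bp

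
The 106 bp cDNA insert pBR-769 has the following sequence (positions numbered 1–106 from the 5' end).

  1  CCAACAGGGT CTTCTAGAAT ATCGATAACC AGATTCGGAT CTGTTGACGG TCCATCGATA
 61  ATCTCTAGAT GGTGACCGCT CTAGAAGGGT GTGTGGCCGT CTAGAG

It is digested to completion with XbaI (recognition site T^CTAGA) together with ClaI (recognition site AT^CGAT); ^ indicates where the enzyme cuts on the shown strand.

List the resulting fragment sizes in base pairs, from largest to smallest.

XbaI sites (TCTAGA) start at positions 13, 64, 80, 100.
XbaI cuts after the first base of each site, so after positions 13, 64, 80, 100.
ClaI sites (ATCGAT) start at positions 21, 54.
ClaI cuts after base 2 of each site, so after positions 22, 55.
Combined cut positions: 13, 22, 55, 64, 80, 100.
Linear molecule, 6 cuts → 7 fragments:
  1–13 → 13 bp
  14–22 → 9 bp
  23–55 → 33 bp
  56–64 → 9 bp
  65–80 → 16 bp
  81–100 → 20 bp
  101–106 → 6 bp
Sorted largest to smallest: 33, 20, 16, 13, 9, 9, 6 bp.

33, 20, 16, 13, 9, 9, 6 bp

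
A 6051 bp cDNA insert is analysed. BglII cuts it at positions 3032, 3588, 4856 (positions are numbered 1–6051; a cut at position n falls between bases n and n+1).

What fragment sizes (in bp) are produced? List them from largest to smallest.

Linear molecule, 3 cuts → 4 fragments:
  3032 − 0 = 3032 bp
  3588 − 3032 = 556 bp
  4856 − 3588 = 1268 bp
  6051 − 4856 = 1195 bp
Sorted largest to smallest: 3032, 1268, 1195, 556 bp.

3032, 1268, 1195, 556 bp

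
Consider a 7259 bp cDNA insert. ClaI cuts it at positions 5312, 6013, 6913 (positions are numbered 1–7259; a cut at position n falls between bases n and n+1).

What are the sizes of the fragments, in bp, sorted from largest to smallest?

5312, 900, 701, 346 bp

Linear molecule, 3 cuts → 4 fragments:
  5312 − 0 = 5312 bp
  6013 − 5312 = 701 bp
  6913 − 6013 = 900 bp
  7259 − 6913 = 346 bp
Sorted largest to smallest: 5312, 900, 701, 346 bp.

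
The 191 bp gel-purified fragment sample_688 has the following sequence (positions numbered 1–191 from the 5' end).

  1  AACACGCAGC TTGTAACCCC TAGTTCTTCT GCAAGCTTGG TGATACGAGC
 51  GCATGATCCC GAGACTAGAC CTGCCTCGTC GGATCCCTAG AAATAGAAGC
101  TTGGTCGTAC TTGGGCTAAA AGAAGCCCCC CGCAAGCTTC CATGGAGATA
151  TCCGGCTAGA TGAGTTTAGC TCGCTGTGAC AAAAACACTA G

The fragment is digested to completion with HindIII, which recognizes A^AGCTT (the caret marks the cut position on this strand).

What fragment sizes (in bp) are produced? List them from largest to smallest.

64, 57, 37, 33 bp

HindIII sites (AAGCTT) start at positions 33, 97, 134.
HindIII cuts after the first base of each site, so after positions 33, 97, 134.
Linear molecule, 3 cuts → 4 fragments:
  1–33 → 33 bp
  34–97 → 64 bp
  98–134 → 37 bp
  135–191 → 57 bp
Sorted largest to smallest: 64, 57, 37, 33 bp.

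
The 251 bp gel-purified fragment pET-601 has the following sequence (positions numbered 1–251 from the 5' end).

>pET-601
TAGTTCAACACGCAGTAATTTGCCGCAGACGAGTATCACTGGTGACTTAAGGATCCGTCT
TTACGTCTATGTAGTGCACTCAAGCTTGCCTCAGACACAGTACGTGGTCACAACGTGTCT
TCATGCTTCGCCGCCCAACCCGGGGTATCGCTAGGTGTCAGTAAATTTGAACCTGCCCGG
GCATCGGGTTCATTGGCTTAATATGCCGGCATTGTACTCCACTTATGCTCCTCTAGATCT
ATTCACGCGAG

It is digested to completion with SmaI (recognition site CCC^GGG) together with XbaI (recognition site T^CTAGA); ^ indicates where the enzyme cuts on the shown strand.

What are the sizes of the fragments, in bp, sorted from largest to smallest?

141, 54, 37, 19 bp

SmaI sites (CCCGGG) start at positions 139, 176.
SmaI cuts after base 3 of each site, so after positions 141, 178.
The XbaI site (TCTAGA) starts at position 232.
XbaI cuts after the first base of each site, so after position 232.
Combined cut positions: 141, 178, 232.
Linear molecule, 3 cuts → 4 fragments:
  1–141 → 141 bp
  142–178 → 37 bp
  179–232 → 54 bp
  233–251 → 19 bp
Sorted largest to smallest: 141, 54, 37, 19 bp.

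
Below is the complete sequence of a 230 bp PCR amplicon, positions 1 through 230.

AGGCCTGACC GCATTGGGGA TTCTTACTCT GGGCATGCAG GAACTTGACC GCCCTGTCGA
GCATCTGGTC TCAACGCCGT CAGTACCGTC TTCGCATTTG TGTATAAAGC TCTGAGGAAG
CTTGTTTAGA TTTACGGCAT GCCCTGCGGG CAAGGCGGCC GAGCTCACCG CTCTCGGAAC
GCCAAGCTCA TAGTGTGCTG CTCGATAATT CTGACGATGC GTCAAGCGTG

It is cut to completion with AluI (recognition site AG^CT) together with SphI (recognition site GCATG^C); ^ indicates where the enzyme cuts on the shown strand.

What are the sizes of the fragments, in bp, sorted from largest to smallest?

72, 44, 37, 23, 22, 21, 11 bp

AluI sites (AGCT) start at positions 108, 119, 162, 185.
AluI cuts after base 2 of each site, so after positions 109, 120, 163, 186.
SphI sites (GCATGC) start at positions 33, 137.
SphI cuts after base 5 of each site (before the last base), so after positions 37, 141.
Combined cut positions: 37, 109, 120, 141, 163, 186.
Linear molecule, 6 cuts → 7 fragments:
  1–37 → 37 bp
  38–109 → 72 bp
  110–120 → 11 bp
  121–141 → 21 bp
  142–163 → 22 bp
  164–186 → 23 bp
  187–230 → 44 bp
Sorted largest to smallest: 72, 44, 37, 23, 22, 21, 11 bp.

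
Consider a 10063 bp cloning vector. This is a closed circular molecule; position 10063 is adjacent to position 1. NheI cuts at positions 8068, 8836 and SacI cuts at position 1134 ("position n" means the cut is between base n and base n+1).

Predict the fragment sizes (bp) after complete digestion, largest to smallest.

Combined cut positions (sorted): 1134, 8068, 8836.
Circular molecule, 3 cuts → 3 fragments:
  8068 − 1134 = 6934 bp
  8836 − 8068 = 768 bp
  wrap: 10063 − 8836 + 1134 = 2361 bp
Sorted largest to smallest: 6934, 2361, 768 bp.

6934, 2361, 768 bp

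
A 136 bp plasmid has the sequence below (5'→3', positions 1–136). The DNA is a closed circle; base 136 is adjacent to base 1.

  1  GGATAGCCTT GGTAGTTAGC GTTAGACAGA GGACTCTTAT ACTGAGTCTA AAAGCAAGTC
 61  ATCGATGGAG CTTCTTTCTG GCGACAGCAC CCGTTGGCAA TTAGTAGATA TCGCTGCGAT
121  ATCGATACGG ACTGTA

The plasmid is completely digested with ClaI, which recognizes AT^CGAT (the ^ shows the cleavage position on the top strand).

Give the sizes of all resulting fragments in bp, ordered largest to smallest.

76, 60 bp

ClaI sites (ATCGAT) start at positions 61, 121.
ClaI cuts after base 2 of each site, so after positions 62, 122.
Circular molecule, 2 cuts → 2 fragments:
  63–122 → 60 bp
  123–136 then 1–62 → 14 + 62 = 76 bp
Sorted largest to smallest: 76, 60 bp.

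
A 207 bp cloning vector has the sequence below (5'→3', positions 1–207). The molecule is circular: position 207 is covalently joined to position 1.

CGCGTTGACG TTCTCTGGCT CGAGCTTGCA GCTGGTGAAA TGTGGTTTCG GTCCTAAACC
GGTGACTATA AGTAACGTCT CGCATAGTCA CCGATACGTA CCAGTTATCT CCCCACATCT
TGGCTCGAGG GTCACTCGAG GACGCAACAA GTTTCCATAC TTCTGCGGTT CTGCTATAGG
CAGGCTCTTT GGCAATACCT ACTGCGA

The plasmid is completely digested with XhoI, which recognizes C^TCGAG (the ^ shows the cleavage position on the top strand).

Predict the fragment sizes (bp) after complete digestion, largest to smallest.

XhoI sites (CTCGAG) start at positions 19, 124, 135.
XhoI cuts after the first base of each site, so after positions 19, 124, 135.
Circular molecule, 3 cuts → 3 fragments:
  20–124 → 105 bp
  125–135 → 11 bp
  136–207 then 1–19 → 72 + 19 = 91 bp
Sorted largest to smallest: 105, 91, 11 bp.

105, 91, 11 bp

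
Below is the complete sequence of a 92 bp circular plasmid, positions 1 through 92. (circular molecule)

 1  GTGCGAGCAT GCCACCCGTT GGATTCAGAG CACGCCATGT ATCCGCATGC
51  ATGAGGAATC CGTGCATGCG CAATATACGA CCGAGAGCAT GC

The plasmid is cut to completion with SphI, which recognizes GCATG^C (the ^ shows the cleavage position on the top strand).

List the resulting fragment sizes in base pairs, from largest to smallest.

38, 23, 19, 12 bp

SphI sites (GCATGC) start at positions 7, 45, 64, 87.
SphI cuts after base 5 of each site (before the last base), so after positions 11, 49, 68, 91.
Circular molecule, 4 cuts → 4 fragments:
  12–49 → 38 bp
  50–68 → 19 bp
  69–91 → 23 bp
  92–92 then 1–11 → 1 + 11 = 12 bp
Sorted largest to smallest: 38, 23, 19, 12 bp.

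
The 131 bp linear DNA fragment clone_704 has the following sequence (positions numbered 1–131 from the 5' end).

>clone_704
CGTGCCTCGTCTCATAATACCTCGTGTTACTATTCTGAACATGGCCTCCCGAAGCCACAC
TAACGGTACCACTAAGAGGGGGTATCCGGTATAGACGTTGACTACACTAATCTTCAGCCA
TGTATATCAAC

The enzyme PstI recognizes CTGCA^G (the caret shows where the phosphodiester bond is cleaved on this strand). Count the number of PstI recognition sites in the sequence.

0

No occurrence of CTGCAG is present in the sequence.
PstI does not cut: 0 sites.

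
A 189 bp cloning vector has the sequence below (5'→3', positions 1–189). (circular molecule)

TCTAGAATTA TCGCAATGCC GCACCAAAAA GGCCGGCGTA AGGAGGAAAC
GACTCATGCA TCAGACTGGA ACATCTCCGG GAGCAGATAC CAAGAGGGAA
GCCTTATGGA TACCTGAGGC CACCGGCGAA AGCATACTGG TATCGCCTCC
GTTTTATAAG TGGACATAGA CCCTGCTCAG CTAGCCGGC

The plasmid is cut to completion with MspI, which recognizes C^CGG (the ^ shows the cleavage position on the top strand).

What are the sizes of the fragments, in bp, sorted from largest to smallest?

MspI sites (CCGG) start at positions 33, 77, 123, 185.
MspI cuts after the first base of each site, so after positions 33, 77, 123, 185.
Circular molecule, 4 cuts → 4 fragments:
  34–77 → 44 bp
  78–123 → 46 bp
  124–185 → 62 bp
  186–189 then 1–33 → 4 + 33 = 37 bp
Sorted largest to smallest: 62, 46, 44, 37 bp.

62, 46, 44, 37 bp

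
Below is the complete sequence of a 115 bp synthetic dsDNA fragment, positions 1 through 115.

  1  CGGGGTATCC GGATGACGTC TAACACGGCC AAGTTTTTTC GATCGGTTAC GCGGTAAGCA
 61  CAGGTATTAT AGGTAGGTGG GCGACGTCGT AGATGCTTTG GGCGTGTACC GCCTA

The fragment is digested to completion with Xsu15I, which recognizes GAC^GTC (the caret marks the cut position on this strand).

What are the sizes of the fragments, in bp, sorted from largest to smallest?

68, 30, 17 bp

Xsu15I sites (GACGTC) start at positions 15, 83.
Xsu15I cuts after base 3 of each site, so after positions 17, 85.
Linear molecule, 2 cuts → 3 fragments:
  1–17 → 17 bp
  18–85 → 68 bp
  86–115 → 30 bp
Sorted largest to smallest: 68, 30, 17 bp.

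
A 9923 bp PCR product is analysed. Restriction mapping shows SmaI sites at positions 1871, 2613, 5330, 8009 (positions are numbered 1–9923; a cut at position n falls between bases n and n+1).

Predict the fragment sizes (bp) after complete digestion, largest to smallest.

Linear molecule, 4 cuts → 5 fragments:
  1871 − 0 = 1871 bp
  2613 − 1871 = 742 bp
  5330 − 2613 = 2717 bp
  8009 − 5330 = 2679 bp
  9923 − 8009 = 1914 bp
Sorted largest to smallest: 2717, 2679, 1914, 1871, 742 bp.

2717, 2679, 1914, 1871, 742 bp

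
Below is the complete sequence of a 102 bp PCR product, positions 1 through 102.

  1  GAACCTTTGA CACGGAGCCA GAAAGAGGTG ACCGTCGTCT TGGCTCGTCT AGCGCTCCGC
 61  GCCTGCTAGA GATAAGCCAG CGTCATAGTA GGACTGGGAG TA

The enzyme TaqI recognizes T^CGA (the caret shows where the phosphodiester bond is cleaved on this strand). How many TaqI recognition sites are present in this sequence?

No occurrence of TCGA is present in the sequence.
TaqI does not cut: 0 sites.

0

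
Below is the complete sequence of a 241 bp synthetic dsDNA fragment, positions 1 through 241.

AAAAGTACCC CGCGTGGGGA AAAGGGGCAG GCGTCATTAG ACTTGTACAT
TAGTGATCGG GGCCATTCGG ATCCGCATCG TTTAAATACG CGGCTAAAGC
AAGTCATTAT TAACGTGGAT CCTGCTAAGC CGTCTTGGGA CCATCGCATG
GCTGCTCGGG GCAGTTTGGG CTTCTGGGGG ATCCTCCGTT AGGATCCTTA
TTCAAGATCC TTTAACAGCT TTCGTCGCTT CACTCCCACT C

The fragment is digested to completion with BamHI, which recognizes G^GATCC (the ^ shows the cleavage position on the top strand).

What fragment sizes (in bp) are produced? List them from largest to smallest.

BamHI sites (GGATCC) start at positions 69, 117, 179, 192.
BamHI cuts after the first base of each site, so after positions 69, 117, 179, 192.
Linear molecule, 4 cuts → 5 fragments:
  1–69 → 69 bp
  70–117 → 48 bp
  118–179 → 62 bp
  180–192 → 13 bp
  193–241 → 49 bp
Sorted largest to smallest: 69, 62, 49, 48, 13 bp.

69, 62, 49, 48, 13 bp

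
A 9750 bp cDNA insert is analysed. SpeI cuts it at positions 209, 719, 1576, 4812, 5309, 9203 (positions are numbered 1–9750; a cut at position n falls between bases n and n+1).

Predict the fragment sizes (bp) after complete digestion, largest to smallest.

3894, 3236, 857, 547, 510, 497, 209 bp

Linear molecule, 6 cuts → 7 fragments:
  209 − 0 = 209 bp
  719 − 209 = 510 bp
  1576 − 719 = 857 bp
  4812 − 1576 = 3236 bp
  5309 − 4812 = 497 bp
  9203 − 5309 = 3894 bp
  9750 − 9203 = 547 bp
Sorted largest to smallest: 3894, 3236, 857, 547, 510, 497, 209 bp.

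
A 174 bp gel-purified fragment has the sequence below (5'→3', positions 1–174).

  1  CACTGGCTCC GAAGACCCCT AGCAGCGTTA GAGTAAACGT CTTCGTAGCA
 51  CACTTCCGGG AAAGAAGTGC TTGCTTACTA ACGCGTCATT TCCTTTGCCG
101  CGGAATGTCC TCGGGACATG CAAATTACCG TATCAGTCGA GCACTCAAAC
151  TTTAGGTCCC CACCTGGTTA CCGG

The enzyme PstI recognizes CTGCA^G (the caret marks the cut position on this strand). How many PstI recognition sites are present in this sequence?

0

No occurrence of CTGCAG is present in the sequence.
PstI does not cut: 0 sites.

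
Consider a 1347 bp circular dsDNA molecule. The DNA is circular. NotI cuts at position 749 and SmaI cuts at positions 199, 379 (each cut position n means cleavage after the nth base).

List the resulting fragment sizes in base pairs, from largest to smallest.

Combined cut positions (sorted): 199, 379, 749.
Circular molecule, 3 cuts → 3 fragments:
  379 − 199 = 180 bp
  749 − 379 = 370 bp
  wrap: 1347 − 749 + 199 = 797 bp
Sorted largest to smallest: 797, 370, 180 bp.

797, 370, 180 bp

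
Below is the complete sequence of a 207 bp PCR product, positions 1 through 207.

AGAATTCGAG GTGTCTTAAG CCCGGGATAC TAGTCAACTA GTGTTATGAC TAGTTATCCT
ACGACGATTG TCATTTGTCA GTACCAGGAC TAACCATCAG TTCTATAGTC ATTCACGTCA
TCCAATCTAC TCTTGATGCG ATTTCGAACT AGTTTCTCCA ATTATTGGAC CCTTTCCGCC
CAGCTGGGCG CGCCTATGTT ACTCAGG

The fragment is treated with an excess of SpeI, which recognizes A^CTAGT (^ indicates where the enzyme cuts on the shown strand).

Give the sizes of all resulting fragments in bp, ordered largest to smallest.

99, 59, 29, 12, 8 bp

SpeI sites (ACTAGT) start at positions 29, 37, 49, 148.
SpeI cuts after the first base of each site, so after positions 29, 37, 49, 148.
Linear molecule, 4 cuts → 5 fragments:
  1–29 → 29 bp
  30–37 → 8 bp
  38–49 → 12 bp
  50–148 → 99 bp
  149–207 → 59 bp
Sorted largest to smallest: 99, 59, 29, 12, 8 bp.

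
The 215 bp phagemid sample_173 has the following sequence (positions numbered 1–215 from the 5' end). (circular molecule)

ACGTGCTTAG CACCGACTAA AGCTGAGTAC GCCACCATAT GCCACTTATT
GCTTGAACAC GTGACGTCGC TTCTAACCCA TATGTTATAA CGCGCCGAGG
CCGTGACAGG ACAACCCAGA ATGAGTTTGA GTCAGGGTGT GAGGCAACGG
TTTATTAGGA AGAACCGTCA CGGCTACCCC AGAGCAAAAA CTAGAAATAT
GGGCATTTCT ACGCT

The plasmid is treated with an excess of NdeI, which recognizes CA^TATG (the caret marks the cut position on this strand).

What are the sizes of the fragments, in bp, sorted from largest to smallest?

172, 43 bp

NdeI sites (CATATG) start at positions 36, 79.
NdeI cuts after base 2 of each site, so after positions 37, 80.
Circular molecule, 2 cuts → 2 fragments:
  38–80 → 43 bp
  81–215 then 1–37 → 135 + 37 = 172 bp
Sorted largest to smallest: 172, 43 bp.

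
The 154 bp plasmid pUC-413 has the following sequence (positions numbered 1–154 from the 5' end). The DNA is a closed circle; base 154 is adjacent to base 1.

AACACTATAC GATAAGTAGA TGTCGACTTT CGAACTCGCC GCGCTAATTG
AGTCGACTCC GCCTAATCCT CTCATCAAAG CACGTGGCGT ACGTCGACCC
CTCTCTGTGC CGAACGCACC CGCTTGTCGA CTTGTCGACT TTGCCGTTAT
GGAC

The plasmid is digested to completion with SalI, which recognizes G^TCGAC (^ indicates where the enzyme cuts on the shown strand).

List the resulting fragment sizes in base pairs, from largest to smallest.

42, 41, 33, 30, 8 bp

SalI sites (GTCGAC) start at positions 22, 52, 93, 126, 134.
SalI cuts after the first base of each site, so after positions 22, 52, 93, 126, 134.
Circular molecule, 5 cuts → 5 fragments:
  23–52 → 30 bp
  53–93 → 41 bp
  94–126 → 33 bp
  127–134 → 8 bp
  135–154 then 1–22 → 20 + 22 = 42 bp
Sorted largest to smallest: 42, 41, 33, 30, 8 bp.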